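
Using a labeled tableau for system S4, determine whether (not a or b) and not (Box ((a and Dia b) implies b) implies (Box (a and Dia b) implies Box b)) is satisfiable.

1. (not a or b) and not (Box ((a and Dia b) implies b) implies (Box (a and Dia b) implies Box b)), 0
2. not a or b, 0
3. not (Box ((a and Dia b) implies b) implies (Box (a and Dia b) implies Box b)), 0
4. Box ((a and Dia b) implies b), 0
5. not (Box (a and Dia b) implies Box b), 0
6. Box (a and Dia b), 0
7. not Box b, 0
8. (a and Dia b) implies b, 0
9. a and Dia b, 0
10. a, 0
11. Dia b, 0
12. b, 0
13. not b, 1
14. (a and Dia b) implies b, 1
15. a and Dia b, 1
16. a, 1
17. Dia b, 1
18. not (a and Dia b), 1
19. not Dia b, 1
20. b, 2
21. (a and Dia b) implies b, 2
22. a and Dia b, 2
23. a, 2
24. Dia b, 2
25. b, 3
26. (a and Dia b) implies b, 3
27. a and Dia b, 3
28. a, 3
29. Dia b, 3
30. not b, 3
Accessibility: 0R0, 0R1, 0R2, 0R3, 1R1, 1R3, 2R2, 3R3
Branch closes: b and not b both at 3.
All branches of the tableau close; one closing branch shown above.

Unsatisfiable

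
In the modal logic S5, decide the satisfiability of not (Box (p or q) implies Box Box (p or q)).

1. not (Box (p or q) implies Box Box (p or q)), w0
2. Box (p or q), w0
3. not Box Box (p or q), w0
4. p or q, w0
5. q, w0
6. not Box (p or q), w1
7. p or q, w1
8. q, w1
9. not (p or q), w2
10. not p, w2
11. not q, w2
12. p or q, w2
13. q, w2
Accessibility: w0Rw0, w0Rw1, w0Rw2, w1Rw0, w1Rw1, w1Rw2, w2Rw0, w2Rw1, w2Rw2
Branch closes: q and not q both at w2.
All branches of the tableau close; one closing branch shown above.

No, unsatisfiable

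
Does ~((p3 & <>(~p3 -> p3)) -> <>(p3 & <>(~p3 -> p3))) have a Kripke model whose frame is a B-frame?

1. ~((p3 & <>(~p3 -> p3)) -> <>(p3 & <>(~p3 -> p3))), 0
2. p3 & <>(~p3 -> p3), 0   [~->-rule on 1]
3. ~<>(p3 & <>(~p3 -> p3)), 0   [~->-rule on 1]
4. p3, 0   [&-rule on 2]
5. <>(~p3 -> p3), 0   [&-rule on 2]
6. ~(p3 & <>(~p3 -> p3)), 0   [~<>-rule on 3 via 0R0]
7. ~<>(~p3 -> p3), 0   [~&-rule on 6 (branches; this branch)]
8. ~(~p3 -> p3), 0   [~<>-rule on 7 via 0R0]
9. ~p3, 0   [~->-rule on 8]
Accessibility: 0R0
Branch closes: p3 and ~p3 both at 0.
Every branch closes; the branch above is one of them.

Unsatisfiable (every branch closes)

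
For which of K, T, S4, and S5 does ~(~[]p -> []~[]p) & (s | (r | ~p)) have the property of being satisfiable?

S5-tableau for the formula:
1. ~(~[]p -> []~[]p) & (s | (r | ~p)), u
2. ~(~[]p -> []~[]p), u
3. s | (r | ~p), u
4. ~[]p, u
5. ~[]~[]p, u
6. r | ~p, u
7. r, u
8. ~p, v
9. []p, w
10. p, u
11. p, v
Accessibility: uRu, uRv, uRw, vRu, vRv, vRw, wRu, wRv, wRw
Branch closes: p and ~p both at v.
Every branch closes (one shown): unsatisfiable in S5.
S4-tableau for the formula:
1. ~(~[]p -> []~[]p) & (s | (r | ~p)), u
2. ~(~[]p -> []~[]p), u
3. s | (r | ~p), u
4. ~[]p, u
5. ~[]~[]p, u
6. r | ~p, u
7. ~p, u
8. ~p, v
9. []p, w
10. p, w
Accessibility: uRu, uRv, uRw, vRv, wRw
Complete open branch: satisfiable in S4, hence also in K, T (this S4-model is also a K-model and a T-model).

K, T, S4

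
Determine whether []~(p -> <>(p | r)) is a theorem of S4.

Not valid

Tableau for the negation ~[]~(p -> <>(p | r)):
1. ~[]~(p -> <>(p | r)), w0
2. p -> <>(p | r), w1   [~[]-rule on 1: fresh world w1, w0Rw1]
3. <>(p | r), w1   [->-rule on 2 (branches; this branch)]
4. p | r, w2   [<>-rule on 3: fresh world w2, w1Rw2]
5. r, w2   [|-rule on 4 (branches; this branch)]
Accessibility: w0Rw0, w0Rw1, w0Rw2, w1Rw1, w1Rw2, w2Rw2
The negation has an open branch (countermodel exists).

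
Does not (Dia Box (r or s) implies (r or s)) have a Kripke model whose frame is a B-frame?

1. not (Dia Box (r or s) implies (r or s)), u
2. Dia Box (r or s), u   [neg-implies-rule on 1]
3. not (r or s), u   [neg-implies-rule on 1]
4. not r, u   [neg-or-rule on 3]
5. not s, u   [neg-or-rule on 3]
6. Box (r or s), v   [Dia-rule on 2: fresh world v, uRv]
7. r or s, u   [Box-rule on 6 via vRu]
8. r or s, v   [Box-rule on 6 via vRv]
9. s, u   [or-rule on 7 (branches; this branch)]
Accessibility: uRu, uRv, vRu, vRv
Branch closes: s and not s both at u.
All branches of the tableau close; one closing branch shown above.

Unsatisfiable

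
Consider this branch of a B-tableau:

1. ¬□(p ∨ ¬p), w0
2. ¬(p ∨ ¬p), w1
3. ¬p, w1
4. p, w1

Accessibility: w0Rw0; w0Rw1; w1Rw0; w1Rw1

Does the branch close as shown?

Closed

Both p and ¬p appear at w1.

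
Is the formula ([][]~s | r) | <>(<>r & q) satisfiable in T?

Satisfiable

1. ([][]~s | r) | <>(<>r & q), w0
2. <>(<>r & q), w0
3. <>r & q, w1
4. <>r, w1
5. q, w1
6. r, w2
Accessibility: w0Rw0, w0Rw1, w1Rw1, w1Rw2, w2Rw2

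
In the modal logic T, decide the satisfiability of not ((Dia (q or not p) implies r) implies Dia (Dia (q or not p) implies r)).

1. not ((Dia (q or not p) implies r) implies Dia (Dia (q or not p) implies r)), 0
2. Dia (q or not p) implies r, 0
3. not Dia (Dia (q or not p) implies r), 0
4. not (Dia (q or not p) implies r), 0
5. Dia (q or not p), 0
6. not r, 0
7. not Dia (q or not p), 0
8. not (q or not p), 0
9. not q, 0
10. p, 0
11. q or not p, 1
12. not (Dia (q or not p) implies r), 1
13. Dia (q or not p), 1
14. not r, 1
15. not (q or not p), 1
16. not q, 1
17. p, 1
18. not p, 1
Accessibility: 0R0, 0R1, 1R1
Branch closes: p and not p both at 1.
All branches of the tableau close; one closing branch shown above.

No, unsatisfiable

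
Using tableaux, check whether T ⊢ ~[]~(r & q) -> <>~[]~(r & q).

Valid

Tableau for the negation ~(~[]~(r & q) -> <>~[]~(r & q)):
1. ~(~[]~(r & q) -> <>~[]~(r & q)), w0
2. ~[]~(r & q), w0
3. ~<>~[]~(r & q), w0
4. []~(r & q), w0
5. ~(r & q), w0
6. ~q, w0
7. r & q, w1
8. r, w1
9. q, w1
10. []~(r & q), w1
11. ~(r & q), w1
12. ~q, w1
Accessibility: w0Rw0, w0Rw1, w1Rw1
Branch closes: q and ~q both at w1.
All branches of the negation close; one closing branch shown above.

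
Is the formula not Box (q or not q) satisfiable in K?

1. not Box (q or not q), 0
2. not (q or not q), 1
3. not q, 1
4. q, 1
Accessibility: 0R1
Branch closes: q and not q both at 1.
(One branch shown.) All branches close.

Unsatisfiable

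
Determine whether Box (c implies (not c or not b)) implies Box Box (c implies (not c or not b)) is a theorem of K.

Tableau for the negation not (Box (c implies (not c or not b)) implies Box Box (c implies (not c or not b))):
1. not (Box (c implies (not c or not b)) implies Box Box (c implies (not c or not b))), w0
2. Box (c implies (not c or not b)), w0   [neg-implies-rule on 1]
3. not Box Box (c implies (not c or not b)), w0   [neg-implies-rule on 1]
4. not Box (c implies (not c or not b)), w1   [neg-Box-rule on 3: fresh world w1, w0Rw1]
5. c implies (not c or not b), w1   [Box-rule on 2 via w0Rw1]
6. not c or not b, w1   [implies-rule on 5 (branches; this branch)]
7. not b, w1   [or-rule on 6 (branches; this branch)]
8. not (c implies (not c or not b)), w2   [neg-Box-rule on 4: fresh world w2, w1Rw2]
9. c, w2   [neg-implies-rule on 8]
10. not (not c or not b), w2   [neg-implies-rule on 8]
11. b, w2   [neg-or-rule on 10]
Accessibility: w0Rw1, w1Rw2
The negation has an open branch (countermodel exists).

Not valid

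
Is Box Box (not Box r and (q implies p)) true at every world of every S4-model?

No, not valid

Tableau for the negation not Box Box (not Box r and (q implies p)):
1. not Box Box (not Box r and (q implies p)), w0
2. not Box (not Box r and (q implies p)), w1
3. not (not Box r and (q implies p)), w2
4. not (q implies p), w2
5. q, w2
6. not p, w2
Accessibility: w0Rw0, w0Rw1, w0Rw2, w1Rw1, w1Rw2, w2Rw2
The negation has an open branch (countermodel exists).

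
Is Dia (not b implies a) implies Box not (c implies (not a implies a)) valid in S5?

Tableau for the negation not (Dia (not b implies a) implies Box not (c implies (not a implies a))):
1. not (Dia (not b implies a) implies Box not (c implies (not a implies a))), w0
2. Dia (not b implies a), w0   [neg-implies-rule on 1]
3. not Box not (c implies (not a implies a)), w0   [neg-implies-rule on 1]
4. not b implies a, w1   [Dia-rule on 2: fresh world w1, w0Rw1]
5. a, w1   [implies-rule on 4 (branches; this branch)]
6. c implies (not a implies a), w2   [neg-Box-rule on 3: fresh world w2, w0Rw2]
7. not a implies a, w2   [implies-rule on 6 (branches; this branch)]
8. a, w2   [implies-rule on 7 (branches; this branch)]
Accessibility: w0Rw0, w0Rw1, w0Rw2, w1Rw0, w1Rw1, w1Rw2, w2Rw0, w2Rw1, w2Rw2
The negation has an open branch (countermodel exists).

Not valid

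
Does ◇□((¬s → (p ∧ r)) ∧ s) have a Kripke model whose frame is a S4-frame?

Satisfiable (open branch found)

1. ◇□((¬s → (p ∧ r)) ∧ s), w0
2. □((¬s → (p ∧ r)) ∧ s), w1
3. (¬s → (p ∧ r)) ∧ s, w1
4. ¬s → (p ∧ r), w1
5. s, w1
6. p ∧ r, w1
7. p, w1
8. r, w1
Accessibility: w0Rw0, w0Rw1, w1Rw1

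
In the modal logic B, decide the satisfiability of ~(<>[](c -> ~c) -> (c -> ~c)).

No, unsatisfiable

1. ~(<>[](c -> ~c) -> (c -> ~c)), u
2. <>[](c -> ~c), u
3. ~(c -> ~c), u
4. c, u
5. [](c -> ~c), v
6. c -> ~c, u
7. c -> ~c, v
8. ~c, u
Accessibility: uRu, uRv, vRu, vRv
Branch closes: c and ~c both at u.
All branches of the tableau close; one closing branch shown above.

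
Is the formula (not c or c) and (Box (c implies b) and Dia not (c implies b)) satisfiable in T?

Unsatisfiable

1. (not c or c) and (Box (c implies b) and Dia not (c implies b)), w0
2. not c or c, w0
3. Box (c implies b) and Dia not (c implies b), w0
4. Box (c implies b), w0
5. Dia not (c implies b), w0
6. c implies b, w0
7. c, w0
8. b, w0
9. not (c implies b), w1
10. c, w1
11. not b, w1
12. c implies b, w1
13. b, w1
Accessibility: w0Rw0, w0Rw1, w1Rw1
Branch closes: b and not b both at w1.
(One branch shown.) All branches close.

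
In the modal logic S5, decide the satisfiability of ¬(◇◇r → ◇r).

1. ¬(◇◇r → ◇r), w0
2. ◇◇r, w0   [¬→-rule on 1]
3. ¬◇r, w0   [¬→-rule on 1]
4. ¬r, w0   [¬◇-rule on 3 via w0Rw0]
5. ◇r, w1   [◇-rule on 2: fresh world w1, w0Rw1]
6. ¬r, w1   [¬◇-rule on 3 via w0Rw1]
7. r, w2   [◇-rule on 5: fresh world w2, w1Rw2]
8. ¬r, w2   [¬◇-rule on 3 via w0Rw2]
Accessibility: w0Rw0, w0Rw1, w0Rw2, w1Rw0, w1Rw1, w1Rw2, w2Rw0, w2Rw1, w2Rw2
Branch closes: r and ¬r both at w2.
Every branch closes; the branch above is one of them.

No, unsatisfiable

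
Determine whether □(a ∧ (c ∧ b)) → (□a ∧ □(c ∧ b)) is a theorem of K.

Tableau for the negation ¬(□(a ∧ (c ∧ b)) → (□a ∧ □(c ∧ b))):
1. ¬(□(a ∧ (c ∧ b)) → (□a ∧ □(c ∧ b))), u
2. □(a ∧ (c ∧ b)), u
3. ¬(□a ∧ □(c ∧ b)), u
4. ¬□(c ∧ b), u
5. ¬(c ∧ b), v
6. a ∧ (c ∧ b), v
7. a, v
8. c ∧ b, v
9. c, v
10. b, v
11. ¬b, v
Accessibility: uRv
Branch closes: b and ¬b both at v.
All branches of the negation close; one closing branch shown above.

Yes, valid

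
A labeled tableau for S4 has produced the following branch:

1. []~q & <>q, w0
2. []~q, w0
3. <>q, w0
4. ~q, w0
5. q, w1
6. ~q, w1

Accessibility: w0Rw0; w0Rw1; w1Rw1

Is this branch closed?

Both q and ~q appear at w1.

Closed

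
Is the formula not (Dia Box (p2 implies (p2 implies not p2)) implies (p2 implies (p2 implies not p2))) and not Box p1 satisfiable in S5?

1. not (Dia Box (p2 implies (p2 implies not p2)) implies (p2 implies (p2 implies not p2))) and not Box p1, u
2. not (Dia Box (p2 implies (p2 implies not p2)) implies (p2 implies (p2 implies not p2))), u   [and-rule on 1]
3. not Box p1, u   [and-rule on 1]
4. Dia Box (p2 implies (p2 implies not p2)), u   [neg-implies-rule on 2]
5. not (p2 implies (p2 implies not p2)), u   [neg-implies-rule on 2]
6. p2, u   [neg-implies-rule on 5]
7. not (p2 implies not p2), u   [neg-implies-rule on 5]
8. not p1, v   [neg-Box-rule on 3: fresh world v, uRv]
9. Box (p2 implies (p2 implies not p2)), w   [Dia-rule on 4: fresh world w, uRw]
10. p2 implies (p2 implies not p2), u   [Box-rule on 9 via wRu]
11. p2 implies (p2 implies not p2), v   [Box-rule on 9 via wRv]
12. p2 implies (p2 implies not p2), w   [Box-rule on 9 via wRw]
13. p2 implies not p2, u   [implies-rule on 10 (branches; this branch)]
14. p2 implies not p2, v   [implies-rule on 11 (branches; this branch)]
15. p2 implies not p2, w   [implies-rule on 12 (branches; this branch)]
16. not p2, u   [implies-rule on 13 (branches; this branch)]
Accessibility: uRu, uRv, uRw, vRu, vRv, vRw, wRu, wRv, wRw
Branch closes: p2 and not p2 both at u.
Every branch closes; the branch above is one of them.

No, unsatisfiable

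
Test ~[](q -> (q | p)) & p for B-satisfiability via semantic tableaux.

Unsatisfiable (every branch closes)

1. ~[](q -> (q | p)) & p, u
2. ~[](q -> (q | p)), u   [&-rule on 1]
3. p, u   [&-rule on 1]
4. ~(q -> (q | p)), v   [~[]-rule on 2: fresh world v, uRv]
5. q, v   [~->-rule on 4]
6. ~(q | p), v   [~->-rule on 4]
7. ~q, v   [~|-rule on 6]
8. ~p, v   [~|-rule on 6]
Accessibility: uRu, uRv, vRu, vRv
Branch closes: q and ~q both at v.
(One branch shown.) All branches close.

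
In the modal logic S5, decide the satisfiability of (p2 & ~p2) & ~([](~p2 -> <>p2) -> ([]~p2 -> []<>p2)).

1. (p2 & ~p2) & ~([](~p2 -> <>p2) -> ([]~p2 -> []<>p2)), w0
2. p2 & ~p2, w0
3. ~([](~p2 -> <>p2) -> ([]~p2 -> []<>p2)), w0
4. p2, w0
5. ~p2, w0
Accessibility: w0Rw0
Branch closes: p2 and ~p2 both at w0.
All branches of the tableau close; one closing branch shown above.

No, unsatisfiable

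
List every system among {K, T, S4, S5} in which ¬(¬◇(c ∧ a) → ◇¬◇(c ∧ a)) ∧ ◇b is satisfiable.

T-tableau for the formula:
1. ¬(¬◇(c ∧ a) → ◇¬◇(c ∧ a)) ∧ ◇b, w0
2. ¬(¬◇(c ∧ a) → ◇¬◇(c ∧ a)), w0
3. ◇b, w0
4. ¬◇(c ∧ a), w0
5. ¬◇¬◇(c ∧ a), w0
6. ¬(c ∧ a), w0
7. ◇(c ∧ a), w0
8. ¬a, w0
9. b, w1
10. ¬(c ∧ a), w1
11. ◇(c ∧ a), w1
12. ¬a, w1
13. c ∧ a, w2
14. c, w2
15. a, w2
16. ¬(c ∧ a), w2
17. ◇(c ∧ a), w2
18. ¬a, w2
Accessibility: w0Rw0, w0Rw1, w0Rw2, w1Rw1, w2Rw2
Branch closes: a and ¬a both at w2.
Every branch closes (one shown): unsatisfiable in T, hence also in S4, S5 (every S4/S5-frame is a T-frame).
K-tableau for the formula:
1. ¬(¬◇(c ∧ a) → ◇¬◇(c ∧ a)) ∧ ◇b, w0
2. ¬(¬◇(c ∧ a) → ◇¬◇(c ∧ a)), w0
3. ◇b, w0
4. ¬◇(c ∧ a), w0
5. ¬◇¬◇(c ∧ a), w0
6. b, w1
7. ¬(c ∧ a), w1
8. ◇(c ∧ a), w1
9. ¬a, w1
10. c ∧ a, w2
11. c, w2
12. a, w2
Accessibility: w0Rw1, w1Rw2
Complete open branch: satisfiable in K.

K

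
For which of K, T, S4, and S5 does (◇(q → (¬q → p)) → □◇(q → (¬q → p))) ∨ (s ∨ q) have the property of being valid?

T-tableau for the negation ¬((◇(q → (¬q → p)) → □◇(q → (¬q → p))) ∨ (s ∨ q)):
1. ¬((◇(q → (¬q → p)) → □◇(q → (¬q → p))) ∨ (s ∨ q)), w0
2. ¬(◇(q → (¬q → p)) → □◇(q → (¬q → p))), w0
3. ¬(s ∨ q), w0
4. ◇(q → (¬q → p)), w0
5. ¬□◇(q → (¬q → p)), w0
6. ¬s, w0
7. ¬q, w0
8. q → (¬q → p), w1
9. ¬q → p, w1
10. p, w1
11. ¬◇(q → (¬q → p)), w2
12. ¬(q → (¬q → p)), w2
13. q, w2
14. ¬(¬q → p), w2
15. ¬q, w2
16. ¬p, w2
Accessibility: w0Rw0, w0Rw1, w0Rw2, w1Rw1, w2Rw2
Branch closes: q and ¬q both at w2.
Every branch closes (one shown): valid in T, hence also in S4, S5 (every theorem of T is a theorem of S4 and S5).
K-tableau for the negation ¬((◇(q → (¬q → p)) → □◇(q → (¬q → p))) ∨ (s ∨ q)):
1. ¬((◇(q → (¬q → p)) → □◇(q → (¬q → p))) ∨ (s ∨ q)), w0
2. ¬(◇(q → (¬q → p)) → □◇(q → (¬q → p))), w0
3. ¬(s ∨ q), w0
4. ◇(q → (¬q → p)), w0
5. ¬□◇(q → (¬q → p)), w0
6. ¬s, w0
7. ¬q, w0
8. q → (¬q → p), w1
9. ¬q → p, w1
10. p, w1
11. ¬◇(q → (¬q → p)), w2
Accessibility: w0Rw1, w0Rw2
Complete open branch: countermodel on a K-frame, so not valid in K.

T, S4, S5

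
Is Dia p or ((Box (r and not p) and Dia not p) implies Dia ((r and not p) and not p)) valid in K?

Valid

Tableau for the negation not (Dia p or ((Box (r and not p) and Dia not p) implies Dia ((r and not p) and not p))):
1. not (Dia p or ((Box (r and not p) and Dia not p) implies Dia ((r and not p) and not p))), w0
2. not Dia p, w0   [neg-or-rule on 1]
3. not ((Box (r and not p) and Dia not p) implies Dia ((r and not p) and not p)), w0   [neg-or-rule on 1]
4. Box (r and not p) and Dia not p, w0   [neg-implies-rule on 3]
5. not Dia ((r and not p) and not p), w0   [neg-implies-rule on 3]
6. Box (r and not p), w0   [and-rule on 4]
7. Dia not p, w0   [and-rule on 4]
8. not p, w1   [Dia-rule on 7: fresh world w1, w0Rw1]
9. not ((r and not p) and not p), w1   [neg-Dia-rule on 5 via w0Rw1]
10. r and not p, w1   [Box-rule on 6 via w0Rw1]
11. r, w1   [and-rule on 10]
12. not (r and not p), w1   [neg-and-rule on 9 (branches; this branch)]
13. p, w1   [neg-and-rule on 12 (branches; this branch)]
Accessibility: w0Rw1
Branch closes: p and not p both at w1.
Every branch of the negation's tableau closes; the branch above is one of them.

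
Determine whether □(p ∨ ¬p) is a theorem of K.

Tableau for the negation ¬□(p ∨ ¬p):
1. ¬□(p ∨ ¬p), 0
2. ¬(p ∨ ¬p), 1   [¬□-rule on 1: fresh world 1, 0R1]
3. ¬p, 1   [¬∨-rule on 2]
4. p, 1   [¬∨-rule on 2]
Accessibility: 0R1
Branch closes: p and ¬p both at 1.
Every branch of the negation's tableau closes; the branch above is one of them.

Yes, valid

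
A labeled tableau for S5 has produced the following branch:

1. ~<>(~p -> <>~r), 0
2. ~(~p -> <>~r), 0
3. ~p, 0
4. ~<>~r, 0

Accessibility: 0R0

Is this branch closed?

No, open

There is no literal clash: for every atom and world, at most one sign appears.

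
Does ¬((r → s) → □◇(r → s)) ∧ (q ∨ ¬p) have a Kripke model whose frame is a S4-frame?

Satisfiable

1. ¬((r → s) → □◇(r → s)) ∧ (q ∨ ¬p), 0
2. ¬((r → s) → □◇(r → s)), 0   [∧-rule on 1]
3. q ∨ ¬p, 0   [∧-rule on 1]
4. r → s, 0   [¬→-rule on 2]
5. ¬□◇(r → s), 0   [¬→-rule on 2]
6. ¬p, 0   [∨-rule on 3 (branches; this branch)]
7. s, 0   [→-rule on 4 (branches; this branch)]
8. ¬◇(r → s), 1   [¬□-rule on 5: fresh world 1, 0R1]
9. ¬(r → s), 1   [¬◇-rule on 8 via 1R1]
10. r, 1   [¬→-rule on 9]
11. ¬s, 1   [¬→-rule on 9]
Accessibility: 0R0, 0R1, 1R1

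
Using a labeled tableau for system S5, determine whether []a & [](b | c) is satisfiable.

1. []a & [](b | c), w0
2. []a, w0
3. [](b | c), w0
4. a, w0
5. b | c, w0
6. c, w0
Accessibility: w0Rw0

Satisfiable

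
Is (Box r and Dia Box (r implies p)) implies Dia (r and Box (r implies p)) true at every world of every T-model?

Valid

Tableau for the negation not ((Box r and Dia Box (r implies p)) implies Dia (r and Box (r implies p))):
1. not ((Box r and Dia Box (r implies p)) implies Dia (r and Box (r implies p))), 0
2. Box r and Dia Box (r implies p), 0
3. not Dia (r and Box (r implies p)), 0
4. Box r, 0
5. Dia Box (r implies p), 0
6. not (r and Box (r implies p)), 0
7. r, 0
8. not Box (r implies p), 0
9. Box (r implies p), 1
10. not (r and Box (r implies p)), 1
11. r, 1
12. r implies p, 1
13. not Box (r implies p), 1
14. p, 1
15. not (r implies p), 2
16. r, 2
17. not p, 2
18. not (r and Box (r implies p)), 2
19. not Box (r implies p), 2
20. not (r implies p), 3
21. r, 3
22. not p, 3
23. r implies p, 3
24. p, 3
Accessibility: 0R0, 0R1, 0R2, 1R1, 1R3, 2R2, 3R3
Branch closes: p and not p both at 3.
Every branch of the negation's tableau closes; the branch above is one of them.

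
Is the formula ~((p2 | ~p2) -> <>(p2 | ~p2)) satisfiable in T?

1. ~((p2 | ~p2) -> <>(p2 | ~p2)), u
2. p2 | ~p2, u
3. ~<>(p2 | ~p2), u
4. ~(p2 | ~p2), u
5. ~p2, u
6. p2, u
Accessibility: uRu
Branch closes: p2 and ~p2 both at u.
(One branch shown.) All branches close.

Unsatisfiable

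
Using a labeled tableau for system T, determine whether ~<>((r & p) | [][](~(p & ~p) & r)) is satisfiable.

Satisfiable (open branch found)

1. ~<>((r & p) | [][](~(p & ~p) & r)), u
2. ~((r & p) | [][](~(p & ~p) & r)), u
3. ~(r & p), u
4. ~[][](~(p & ~p) & r), u
5. ~p, u
6. ~[](~(p & ~p) & r), v
7. ~((r & p) | [][](~(p & ~p) & r)), v
8. ~(r & p), v
9. ~[][](~(p & ~p) & r), v
10. ~p, v
11. ~(~(p & ~p) & r), w
12. ~r, w
13. ~[](~(p & ~p) & r), x
14. ~(~(p & ~p) & r), y
15. ~r, y
Accessibility: uRu, uRv, vRv, vRw, vRx, wRw, xRx, xRy, yRy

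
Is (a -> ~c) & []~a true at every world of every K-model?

Tableau for the negation ~((a -> ~c) & []~a):
1. ~((a -> ~c) & []~a), u
2. ~[]~a, u
3. a, v
Accessibility: uRv
The negation has an open branch (countermodel exists).

Not valid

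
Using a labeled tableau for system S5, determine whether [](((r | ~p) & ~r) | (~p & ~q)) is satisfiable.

Satisfiable

1. [](((r | ~p) & ~r) | (~p & ~q)), 0
2. ((r | ~p) & ~r) | (~p & ~q), 0   [[]-rule on 1 via 0R0]
3. ~p & ~q, 0   [|-rule on 2 (branches; this branch)]
4. ~p, 0   [&-rule on 3]
5. ~q, 0   [&-rule on 3]
Accessibility: 0R0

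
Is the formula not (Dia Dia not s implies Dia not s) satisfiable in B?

1. not (Dia Dia not s implies Dia not s), w0
2. Dia Dia not s, w0   [neg-implies-rule on 1]
3. not Dia not s, w0   [neg-implies-rule on 1]
4. s, w0   [neg-Dia-rule on 3 via w0Rw0]
5. Dia not s, w1   [Dia-rule on 2: fresh world w1, w0Rw1]
6. s, w1   [neg-Dia-rule on 3 via w0Rw1]
7. not s, w2   [Dia-rule on 5: fresh world w2, w1Rw2]
Accessibility: w0Rw0, w0Rw1, w1Rw0, w1Rw1, w1Rw2, w2Rw1, w2Rw2

Satisfiable (open branch found)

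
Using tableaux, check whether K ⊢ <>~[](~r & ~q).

Tableau for the negation ~<>~[](~r & ~q):
1. ~<>~[](~r & ~q), u
The negation has an open branch (countermodel exists).

No, not valid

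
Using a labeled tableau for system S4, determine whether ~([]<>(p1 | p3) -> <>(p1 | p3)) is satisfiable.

1. ~([]<>(p1 | p3) -> <>(p1 | p3)), 0
2. []<>(p1 | p3), 0
3. ~<>(p1 | p3), 0
4. <>(p1 | p3), 0
5. ~(p1 | p3), 0
6. ~p1, 0
7. ~p3, 0
8. p1 | p3, 1
9. <>(p1 | p3), 1
10. ~(p1 | p3), 1
11. ~p1, 1
12. ~p3, 1
13. p3, 1
Accessibility: 0R0, 0R1, 1R1
Branch closes: p3 and ~p3 both at 1.
All branches of the tableau close; one closing branch shown above.

Unsatisfiable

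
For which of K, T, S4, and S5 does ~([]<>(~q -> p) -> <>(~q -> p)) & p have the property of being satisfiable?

K-tableau for the formula:
1. ~([]<>(~q -> p) -> <>(~q -> p)) & p, u
2. ~([]<>(~q -> p) -> <>(~q -> p)), u
3. p, u
4. []<>(~q -> p), u
5. ~<>(~q -> p), u
Complete open branch: satisfiable in K.
T-tableau for the formula:
1. ~([]<>(~q -> p) -> <>(~q -> p)) & p, u
2. ~([]<>(~q -> p) -> <>(~q -> p)), u
3. p, u
4. []<>(~q -> p), u
5. ~<>(~q -> p), u
6. <>(~q -> p), u
7. ~(~q -> p), u
8. ~q, u
9. ~p, u
Accessibility: uRu
Branch closes: p and ~p both at u.
Every branch closes (one shown): unsatisfiable in T, hence also in S4, S5 (every S4/S5-frame is a T-frame).

K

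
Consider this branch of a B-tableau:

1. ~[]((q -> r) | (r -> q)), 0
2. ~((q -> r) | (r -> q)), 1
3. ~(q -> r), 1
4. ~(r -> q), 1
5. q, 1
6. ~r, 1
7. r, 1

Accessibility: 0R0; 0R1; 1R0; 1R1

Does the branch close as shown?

Both r and ~r appear at 1.

Closed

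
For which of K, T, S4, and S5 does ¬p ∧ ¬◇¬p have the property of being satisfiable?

K

T-tableau for the formula:
1. ¬p ∧ ¬◇¬p, w0
2. ¬p, w0
3. ¬◇¬p, w0
4. p, w0
Accessibility: w0Rw0
Branch closes: p and ¬p both at w0.
Every branch closes (one shown): unsatisfiable in T, hence also in S4, S5 (every S4/S5-frame is a T-frame).
K-tableau for the formula:
1. ¬p ∧ ¬◇¬p, w0
2. ¬p, w0
3. ¬◇¬p, w0
Complete open branch: satisfiable in K.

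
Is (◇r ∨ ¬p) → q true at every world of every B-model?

Tableau for the negation ¬((◇r ∨ ¬p) → q):
1. ¬((◇r ∨ ¬p) → q), 0
2. ◇r ∨ ¬p, 0   [¬→-rule on 1]
3. ¬q, 0   [¬→-rule on 1]
4. ¬p, 0   [∨-rule on 2 (branches; this branch)]
Accessibility: 0R0
The negation has an open branch (countermodel exists).

Invalid (countermodel exists)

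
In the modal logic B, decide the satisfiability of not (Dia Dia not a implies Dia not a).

Satisfiable

1. not (Dia Dia not a implies Dia not a), u
2. Dia Dia not a, u
3. not Dia not a, u
4. a, u
5. Dia not a, v
6. a, v
7. not a, w
Accessibility: uRu, uRv, vRu, vRv, vRw, wRv, wRw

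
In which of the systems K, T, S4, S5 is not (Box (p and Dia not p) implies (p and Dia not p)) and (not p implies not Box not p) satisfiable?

K-tableau for the formula:
1. not (Box (p and Dia not p) implies (p and Dia not p)) and (not p implies not Box not p), 0
2. not (Box (p and Dia not p) implies (p and Dia not p)), 0
3. not p implies not Box not p, 0
4. Box (p and Dia not p), 0
5. not (p and Dia not p), 0
6. not Box not p, 0
7. not Dia not p, 0
8. p, 1
9. p and Dia not p, 1
10. Dia not p, 1
11. not p, 2
Accessibility: 0R1, 1R2
Complete open branch: satisfiable in K.
T-tableau for the formula:
1. not (Box (p and Dia not p) implies (p and Dia not p)) and (not p implies not Box not p), 0
2. not (Box (p and Dia not p) implies (p and Dia not p)), 0
3. not p implies not Box not p, 0
4. Box (p and Dia not p), 0
5. not (p and Dia not p), 0
6. p and Dia not p, 0
7. p, 0
8. Dia not p, 0
9. not Box not p, 0
10. not Dia not p, 0
11. not p, 1
12. p and Dia not p, 1
13. p, 1
14. Dia not p, 1
Accessibility: 0R0, 0R1, 1R1
Branch closes: p and not p both at 1.
Every branch closes (one shown): unsatisfiable in T, hence also in S4, S5 (every S4/S5-frame is a T-frame).

K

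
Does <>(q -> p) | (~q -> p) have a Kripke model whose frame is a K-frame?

1. <>(q -> p) | (~q -> p), w0
2. ~q -> p, w0   [|-rule on 1 (branches; this branch)]
3. p, w0   [->-rule on 2 (branches; this branch)]

Satisfiable (open branch found)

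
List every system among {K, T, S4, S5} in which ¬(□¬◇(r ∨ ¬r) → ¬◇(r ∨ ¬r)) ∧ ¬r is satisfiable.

K

T-tableau for the formula:
1. ¬(□¬◇(r ∨ ¬r) → ¬◇(r ∨ ¬r)) ∧ ¬r, u
2. ¬(□¬◇(r ∨ ¬r) → ¬◇(r ∨ ¬r)), u   [∧-rule on 1]
3. ¬r, u   [∧-rule on 1]
4. □¬◇(r ∨ ¬r), u   [¬→-rule on 2]
5. ◇(r ∨ ¬r), u   [¬→-rule on 2]
6. ¬◇(r ∨ ¬r), u   [□-rule on 4 via uRu]
7. ¬(r ∨ ¬r), u   [¬◇-rule on 6 via uRu]
8. r, u   [¬∨-rule on 7]
Accessibility: uRu
Branch closes: r and ¬r both at u.
Every branch closes (one shown): unsatisfiable in T, hence also in S4, S5 (every S4/S5-frame is a T-frame).
K-tableau for the formula:
1. ¬(□¬◇(r ∨ ¬r) → ¬◇(r ∨ ¬r)) ∧ ¬r, u
2. ¬(□¬◇(r ∨ ¬r) → ¬◇(r ∨ ¬r)), u   [∧-rule on 1]
3. ¬r, u   [∧-rule on 1]
4. □¬◇(r ∨ ¬r), u   [¬→-rule on 2]
5. ◇(r ∨ ¬r), u   [¬→-rule on 2]
6. r ∨ ¬r, v   [◇-rule on 5: fresh world v, uRv]
7. ¬◇(r ∨ ¬r), v   [□-rule on 4 via uRv]
8. ¬r, v   [∨-rule on 6 (branches; this branch)]
Accessibility: uRv
Complete open branch: satisfiable in K.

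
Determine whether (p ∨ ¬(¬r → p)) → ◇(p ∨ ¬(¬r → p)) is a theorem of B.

Tableau for the negation ¬((p ∨ ¬(¬r → p)) → ◇(p ∨ ¬(¬r → p))):
1. ¬((p ∨ ¬(¬r → p)) → ◇(p ∨ ¬(¬r → p))), 0
2. p ∨ ¬(¬r → p), 0
3. ¬◇(p ∨ ¬(¬r → p)), 0
4. ¬(p ∨ ¬(¬r → p)), 0
5. ¬p, 0
6. ¬r → p, 0
7. ¬(¬r → p), 0
8. ¬r, 0
9. p, 0
Accessibility: 0R0
Branch closes: p and ¬p both at 0.
All branches of the negation close; one closing branch shown above.

Yes, valid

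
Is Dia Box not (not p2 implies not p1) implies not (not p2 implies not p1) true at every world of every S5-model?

Valid

Tableau for the negation not (Dia Box not (not p2 implies not p1) implies not (not p2 implies not p1)):
1. not (Dia Box not (not p2 implies not p1) implies not (not p2 implies not p1)), w0
2. Dia Box not (not p2 implies not p1), w0   [neg-implies-rule on 1]
3. not p2 implies not p1, w0   [neg-implies-rule on 1]
4. not p1, w0   [implies-rule on 3 (branches; this branch)]
5. Box not (not p2 implies not p1), w1   [Dia-rule on 2: fresh world w1, w0Rw1]
6. not (not p2 implies not p1), w0   [Box-rule on 5 via w1Rw0]
7. not p2, w0   [neg-implies-rule on 6]
8. p1, w0   [neg-implies-rule on 6]
Accessibility: w0Rw0, w0Rw1, w1Rw0, w1Rw1
Branch closes: p1 and not p1 both at w0.
Every branch of the negation's tableau closes; the branch above is one of them.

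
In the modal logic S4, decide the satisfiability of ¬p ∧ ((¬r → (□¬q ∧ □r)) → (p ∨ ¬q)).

1. ¬p ∧ ((¬r → (□¬q ∧ □r)) → (p ∨ ¬q)), u
2. ¬p, u
3. (¬r → (□¬q ∧ □r)) → (p ∨ ¬q), u
4. p ∨ ¬q, u
5. ¬q, u
Accessibility: uRu

Yes, satisfiable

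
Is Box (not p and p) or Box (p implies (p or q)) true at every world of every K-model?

Tableau for the negation not (Box (not p and p) or Box (p implies (p or q))):
1. not (Box (not p and p) or Box (p implies (p or q))), u
2. not Box (not p and p), u
3. not Box (p implies (p or q)), u
4. not (not p and p), v
5. not p, v
6. not (p implies (p or q)), w
7. p, w
8. not (p or q), w
9. not p, w
10. not q, w
Accessibility: uRv, uRw
Branch closes: p and not p both at w.
All branches of the negation close; one closing branch shown above.

Valid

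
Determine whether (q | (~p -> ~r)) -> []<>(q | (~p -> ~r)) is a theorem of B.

Tableau for the negation ~((q | (~p -> ~r)) -> []<>(q | (~p -> ~r))):
1. ~((q | (~p -> ~r)) -> []<>(q | (~p -> ~r))), u
2. q | (~p -> ~r), u
3. ~[]<>(q | (~p -> ~r)), u
4. ~p -> ~r, u
5. ~r, u
6. ~<>(q | (~p -> ~r)), v
7. ~(q | (~p -> ~r)), u
8. ~q, u
9. ~(~p -> ~r), u
10. ~p, u
11. r, u
Accessibility: uRu, uRv, vRu, vRv
Branch closes: r and ~r both at u.
Every branch of the negation's tableau closes; the branch above is one of them.

Valid in B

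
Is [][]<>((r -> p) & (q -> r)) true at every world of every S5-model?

Tableau for the negation ~[][]<>((r -> p) & (q -> r)):
1. ~[][]<>((r -> p) & (q -> r)), u
2. ~[]<>((r -> p) & (q -> r)), v   [~[]-rule on 1: fresh world v, uRv]
3. ~<>((r -> p) & (q -> r)), w   [~[]-rule on 2: fresh world w, vRw]
4. ~((r -> p) & (q -> r)), u   [~<>-rule on 3 via wRu]
5. ~((r -> p) & (q -> r)), v   [~<>-rule on 3 via wRv]
6. ~((r -> p) & (q -> r)), w   [~<>-rule on 3 via wRw]
7. ~(q -> r), u   [~&-rule on 4 (branches; this branch)]
8. q, u   [~->-rule on 7]
9. ~r, u   [~->-rule on 7]
10. ~(q -> r), v   [~&-rule on 5 (branches; this branch)]
11. q, v   [~->-rule on 10]
12. ~r, v   [~->-rule on 10]
13. ~(q -> r), w   [~&-rule on 6 (branches; this branch)]
14. q, w   [~->-rule on 13]
15. ~r, w   [~->-rule on 13]
Accessibility: uRu, uRv, uRw, vRu, vRv, vRw, wRu, wRv, wRw
The negation has an open branch (countermodel exists).

Invalid (countermodel exists)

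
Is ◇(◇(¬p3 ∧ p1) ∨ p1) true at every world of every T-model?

Tableau for the negation ¬◇(◇(¬p3 ∧ p1) ∨ p1):
1. ¬◇(◇(¬p3 ∧ p1) ∨ p1), u
2. ¬(◇(¬p3 ∧ p1) ∨ p1), u   [¬◇-rule on 1 via uRu]
3. ¬◇(¬p3 ∧ p1), u   [¬∨-rule on 2]
4. ¬p1, u   [¬∨-rule on 2]
5. ¬(¬p3 ∧ p1), u   [¬◇-rule on 3 via uRu]
Accessibility: uRu
The negation has an open branch (countermodel exists).

No, not valid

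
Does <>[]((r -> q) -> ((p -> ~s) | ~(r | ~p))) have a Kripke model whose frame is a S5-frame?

Satisfiable (open branch found)

1. <>[]((r -> q) -> ((p -> ~s) | ~(r | ~p))), w0
2. []((r -> q) -> ((p -> ~s) | ~(r | ~p))), w1
3. (r -> q) -> ((p -> ~s) | ~(r | ~p)), w0
4. (r -> q) -> ((p -> ~s) | ~(r | ~p)), w1
5. (p -> ~s) | ~(r | ~p), w0
6. (p -> ~s) | ~(r | ~p), w1
7. ~(r | ~p), w0
8. ~r, w0
9. p, w0
10. ~(r | ~p), w1
11. ~r, w1
12. p, w1
Accessibility: w0Rw0, w0Rw1, w1Rw0, w1Rw1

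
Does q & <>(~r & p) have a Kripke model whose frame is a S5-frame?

1. q & <>(~r & p), u
2. q, u   [&-rule on 1]
3. <>(~r & p), u   [&-rule on 1]
4. ~r & p, v   [<>-rule on 3: fresh world v, uRv]
5. ~r, v   [&-rule on 4]
6. p, v   [&-rule on 4]
Accessibility: uRu, uRv, vRu, vRv

Satisfiable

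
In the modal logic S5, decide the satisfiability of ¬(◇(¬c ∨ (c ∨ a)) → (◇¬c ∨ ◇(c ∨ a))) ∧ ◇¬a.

1. ¬(◇(¬c ∨ (c ∨ a)) → (◇¬c ∨ ◇(c ∨ a))) ∧ ◇¬a, u
2. ¬(◇(¬c ∨ (c ∨ a)) → (◇¬c ∨ ◇(c ∨ a))), u   [∧-rule on 1]
3. ◇¬a, u   [∧-rule on 1]
4. ◇(¬c ∨ (c ∨ a)), u   [¬→-rule on 2]
5. ¬(◇¬c ∨ ◇(c ∨ a)), u   [¬→-rule on 2]
6. ¬◇¬c, u   [¬∨-rule on 5]
7. ¬◇(c ∨ a), u   [¬∨-rule on 5]
8. c, u   [¬◇-rule on 6 via uRu]
9. ¬(c ∨ a), u   [¬◇-rule on 7 via uRu]
10. ¬c, u   [¬∨-rule on 9]
11. ¬a, u   [¬∨-rule on 9]
Accessibility: uRu
Branch closes: c and ¬c both at u.
Every branch closes; the branch above is one of them.

No, unsatisfiable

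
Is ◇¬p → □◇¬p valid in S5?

Tableau for the negation ¬(◇¬p → □◇¬p):
1. ¬(◇¬p → □◇¬p), w0
2. ◇¬p, w0
3. ¬□◇¬p, w0
4. ¬p, w1
5. ¬◇¬p, w2
6. p, w0
7. p, w1
Accessibility: w0Rw0, w0Rw1, w0Rw2, w1Rw0, w1Rw1, w1Rw2, w2Rw0, w2Rw1, w2Rw2
Branch closes: p and ¬p both at w1.
All branches of the negation close; one closing branch shown above.

Valid in S5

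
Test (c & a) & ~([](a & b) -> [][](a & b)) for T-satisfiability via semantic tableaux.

Yes, satisfiable

1. (c & a) & ~([](a & b) -> [][](a & b)), u
2. c & a, u   [&-rule on 1]
3. ~([](a & b) -> [][](a & b)), u   [&-rule on 1]
4. c, u   [&-rule on 2]
5. a, u   [&-rule on 2]
6. [](a & b), u   [~->-rule on 3]
7. ~[][](a & b), u   [~->-rule on 3]
8. a & b, u   [[]-rule on 6 via uRu]
9. b, u   [&-rule on 8]
10. ~[](a & b), v   [~[]-rule on 7: fresh world v, uRv]
11. a & b, v   [[]-rule on 6 via uRv]
12. a, v   [&-rule on 11]
13. b, v   [&-rule on 11]
14. ~(a & b), w   [~[]-rule on 10: fresh world w, vRw]
15. ~b, w   [~&-rule on 14 (branches; this branch)]
Accessibility: uRu, uRv, vRv, vRw, wRw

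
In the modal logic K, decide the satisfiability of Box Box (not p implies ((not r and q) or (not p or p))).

Satisfiable

1. Box Box (not p implies ((not r and q) or (not p or p))), w0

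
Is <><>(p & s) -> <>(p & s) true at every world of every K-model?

Invalid (countermodel exists)

Tableau for the negation ~(<><>(p & s) -> <>(p & s)):
1. ~(<><>(p & s) -> <>(p & s)), w0
2. <><>(p & s), w0
3. ~<>(p & s), w0
4. <>(p & s), w1
5. ~(p & s), w1
6. ~s, w1
7. p & s, w2
8. p, w2
9. s, w2
Accessibility: w0Rw1, w1Rw2
The negation has an open branch (countermodel exists).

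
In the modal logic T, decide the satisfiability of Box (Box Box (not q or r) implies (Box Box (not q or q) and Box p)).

1. Box (Box Box (not q or r) implies (Box Box (not q or q) and Box p)), 0
2. Box Box (not q or r) implies (Box Box (not q or q) and Box p), 0
3. Box Box (not q or q) and Box p, 0
4. Box Box (not q or q), 0
5. Box p, 0
6. Box (not q or q), 0
7. p, 0
8. not q or q, 0
9. q, 0
Accessibility: 0R0

Satisfiable (open branch found)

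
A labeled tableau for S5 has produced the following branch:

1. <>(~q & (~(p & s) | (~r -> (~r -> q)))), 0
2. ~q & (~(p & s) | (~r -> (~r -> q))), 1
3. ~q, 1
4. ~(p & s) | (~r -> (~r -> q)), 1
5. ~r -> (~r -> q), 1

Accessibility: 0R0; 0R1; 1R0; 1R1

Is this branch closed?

There is no literal clash: for every atom and world, at most one sign appears.

No, open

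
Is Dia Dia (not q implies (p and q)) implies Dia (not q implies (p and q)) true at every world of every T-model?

Tableau for the negation not (Dia Dia (not q implies (p and q)) implies Dia (not q implies (p and q))):
1. not (Dia Dia (not q implies (p and q)) implies Dia (not q implies (p and q))), u
2. Dia Dia (not q implies (p and q)), u
3. not Dia (not q implies (p and q)), u
4. not (not q implies (p and q)), u
5. not q, u
6. not (p and q), u
7. Dia (not q implies (p and q)), v
8. not (not q implies (p and q)), v
9. not q, v
10. not (p and q), v
11. not q implies (p and q), w
12. p and q, w
13. p, w
14. q, w
Accessibility: uRu, uRv, vRv, vRw, wRw
The negation has an open branch (countermodel exists).

Not valid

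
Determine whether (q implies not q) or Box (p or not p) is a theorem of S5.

Tableau for the negation not ((q implies not q) or Box (p or not p)):
1. not ((q implies not q) or Box (p or not p)), u
2. not (q implies not q), u
3. not Box (p or not p), u
4. q, u
5. not (p or not p), v
6. not p, v
7. p, v
Accessibility: uRu, uRv, vRu, vRv
Branch closes: p and not p both at v.
Every branch of the negation's tableau closes; the branch above is one of them.

Valid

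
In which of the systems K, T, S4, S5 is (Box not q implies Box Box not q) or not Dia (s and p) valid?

S4, S5

T-tableau for the negation not ((Box not q implies Box Box not q) or not Dia (s and p)):
1. not ((Box not q implies Box Box not q) or not Dia (s and p)), w0
2. not (Box not q implies Box Box not q), w0
3. Dia (s and p), w0
4. Box not q, w0
5. not Box Box not q, w0
6. not q, w0
7. s and p, w1
8. s, w1
9. p, w1
10. not q, w1
11. not Box not q, w2
12. not q, w2
13. q, w3
Accessibility: w0Rw0, w0Rw1, w0Rw2, w1Rw1, w2Rw2, w2Rw3, w3Rw3
Complete open branch: countermodel on a T-frame, so not valid in T, nor in K (the same frame is also a K-frame).
S4-tableau for the negation not ((Box not q implies Box Box not q) or not Dia (s and p)):
1. not ((Box not q implies Box Box not q) or not Dia (s and p)), w0
2. not (Box not q implies Box Box not q), w0
3. Dia (s and p), w0
4. Box not q, w0
5. not Box Box not q, w0
6. not q, w0
7. s and p, w1
8. s, w1
9. p, w1
10. not q, w1
11. not Box not q, w2
12. not q, w2
13. q, w3
14. not q, w3
Accessibility: w0Rw0, w0Rw1, w0Rw2, w0Rw3, w1Rw1, w2Rw2, w2Rw3, w3Rw3
Branch closes: q and not q both at w3.
Every branch closes (one shown): valid in S4, hence also in S5 (every theorem of S4 is a theorem of S5).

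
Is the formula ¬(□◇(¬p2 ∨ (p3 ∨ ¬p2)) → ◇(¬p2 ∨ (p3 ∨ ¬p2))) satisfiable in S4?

Unsatisfiable (every branch closes)

1. ¬(□◇(¬p2 ∨ (p3 ∨ ¬p2)) → ◇(¬p2 ∨ (p3 ∨ ¬p2))), w0
2. □◇(¬p2 ∨ (p3 ∨ ¬p2)), w0
3. ¬◇(¬p2 ∨ (p3 ∨ ¬p2)), w0
4. ◇(¬p2 ∨ (p3 ∨ ¬p2)), w0
5. ¬(¬p2 ∨ (p3 ∨ ¬p2)), w0
6. p2, w0
7. ¬(p3 ∨ ¬p2), w0
8. ¬p3, w0
9. ¬p2 ∨ (p3 ∨ ¬p2), w1
10. ◇(¬p2 ∨ (p3 ∨ ¬p2)), w1
11. ¬(¬p2 ∨ (p3 ∨ ¬p2)), w1
12. p2, w1
13. ¬(p3 ∨ ¬p2), w1
14. ¬p3, w1
15. p3 ∨ ¬p2, w1
16. ¬p2, w1
Accessibility: w0Rw0, w0Rw1, w1Rw1
Branch closes: p2 and ¬p2 both at w1.
All branches of the tableau close; one closing branch shown above.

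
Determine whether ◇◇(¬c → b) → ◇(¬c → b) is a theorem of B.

Not valid

Tableau for the negation ¬(◇◇(¬c → b) → ◇(¬c → b)):
1. ¬(◇◇(¬c → b) → ◇(¬c → b)), w0
2. ◇◇(¬c → b), w0   [¬→-rule on 1]
3. ¬◇(¬c → b), w0   [¬→-rule on 1]
4. ¬(¬c → b), w0   [¬◇-rule on 3 via w0Rw0]
5. ¬c, w0   [¬→-rule on 4]
6. ¬b, w0   [¬→-rule on 4]
7. ◇(¬c → b), w1   [◇-rule on 2: fresh world w1, w0Rw1]
8. ¬(¬c → b), w1   [¬◇-rule on 3 via w0Rw1]
9. ¬c, w1   [¬→-rule on 8]
10. ¬b, w1   [¬→-rule on 8]
11. ¬c → b, w2   [◇-rule on 7: fresh world w2, w1Rw2]
12. b, w2   [→-rule on 11 (branches; this branch)]
Accessibility: w0Rw0, w0Rw1, w1Rw0, w1Rw1, w1Rw2, w2Rw1, w2Rw2
The negation has an open branch (countermodel exists).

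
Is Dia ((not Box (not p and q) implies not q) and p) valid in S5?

Tableau for the negation not Dia ((not Box (not p and q) implies not q) and p):
1. not Dia ((not Box (not p and q) implies not q) and p), w0
2. not ((not Box (not p and q) implies not q) and p), w0   [neg-Dia-rule on 1 via w0Rw0]
3. not p, w0   [neg-and-rule on 2 (branches; this branch)]
Accessibility: w0Rw0
The negation has an open branch (countermodel exists).

Invalid (countermodel exists)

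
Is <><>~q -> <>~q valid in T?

No, not valid

Tableau for the negation ~(<><>~q -> <>~q):
1. ~(<><>~q -> <>~q), 0
2. <><>~q, 0
3. ~<>~q, 0
4. q, 0
5. <>~q, 1
6. q, 1
7. ~q, 2
Accessibility: 0R0, 0R1, 1R1, 1R2, 2R2
The negation has an open branch (countermodel exists).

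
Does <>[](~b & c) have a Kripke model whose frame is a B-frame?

Satisfiable

1. <>[](~b & c), 0
2. [](~b & c), 1
3. ~b & c, 0
4. ~b, 0
5. c, 0
6. ~b & c, 1
7. ~b, 1
8. c, 1
Accessibility: 0R0, 0R1, 1R0, 1R1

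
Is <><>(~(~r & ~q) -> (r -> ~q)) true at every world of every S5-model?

No, not valid

Tableau for the negation ~<><>(~(~r & ~q) -> (r -> ~q)):
1. ~<><>(~(~r & ~q) -> (r -> ~q)), 0
2. ~<>(~(~r & ~q) -> (r -> ~q)), 0   [~<>-rule on 1 via 0R0]
3. ~(~(~r & ~q) -> (r -> ~q)), 0   [~<>-rule on 2 via 0R0]
4. ~(~r & ~q), 0   [~->-rule on 3]
5. ~(r -> ~q), 0   [~->-rule on 3]
6. r, 0   [~->-rule on 5]
7. q, 0   [~->-rule on 5]
Accessibility: 0R0
The negation has an open branch (countermodel exists).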